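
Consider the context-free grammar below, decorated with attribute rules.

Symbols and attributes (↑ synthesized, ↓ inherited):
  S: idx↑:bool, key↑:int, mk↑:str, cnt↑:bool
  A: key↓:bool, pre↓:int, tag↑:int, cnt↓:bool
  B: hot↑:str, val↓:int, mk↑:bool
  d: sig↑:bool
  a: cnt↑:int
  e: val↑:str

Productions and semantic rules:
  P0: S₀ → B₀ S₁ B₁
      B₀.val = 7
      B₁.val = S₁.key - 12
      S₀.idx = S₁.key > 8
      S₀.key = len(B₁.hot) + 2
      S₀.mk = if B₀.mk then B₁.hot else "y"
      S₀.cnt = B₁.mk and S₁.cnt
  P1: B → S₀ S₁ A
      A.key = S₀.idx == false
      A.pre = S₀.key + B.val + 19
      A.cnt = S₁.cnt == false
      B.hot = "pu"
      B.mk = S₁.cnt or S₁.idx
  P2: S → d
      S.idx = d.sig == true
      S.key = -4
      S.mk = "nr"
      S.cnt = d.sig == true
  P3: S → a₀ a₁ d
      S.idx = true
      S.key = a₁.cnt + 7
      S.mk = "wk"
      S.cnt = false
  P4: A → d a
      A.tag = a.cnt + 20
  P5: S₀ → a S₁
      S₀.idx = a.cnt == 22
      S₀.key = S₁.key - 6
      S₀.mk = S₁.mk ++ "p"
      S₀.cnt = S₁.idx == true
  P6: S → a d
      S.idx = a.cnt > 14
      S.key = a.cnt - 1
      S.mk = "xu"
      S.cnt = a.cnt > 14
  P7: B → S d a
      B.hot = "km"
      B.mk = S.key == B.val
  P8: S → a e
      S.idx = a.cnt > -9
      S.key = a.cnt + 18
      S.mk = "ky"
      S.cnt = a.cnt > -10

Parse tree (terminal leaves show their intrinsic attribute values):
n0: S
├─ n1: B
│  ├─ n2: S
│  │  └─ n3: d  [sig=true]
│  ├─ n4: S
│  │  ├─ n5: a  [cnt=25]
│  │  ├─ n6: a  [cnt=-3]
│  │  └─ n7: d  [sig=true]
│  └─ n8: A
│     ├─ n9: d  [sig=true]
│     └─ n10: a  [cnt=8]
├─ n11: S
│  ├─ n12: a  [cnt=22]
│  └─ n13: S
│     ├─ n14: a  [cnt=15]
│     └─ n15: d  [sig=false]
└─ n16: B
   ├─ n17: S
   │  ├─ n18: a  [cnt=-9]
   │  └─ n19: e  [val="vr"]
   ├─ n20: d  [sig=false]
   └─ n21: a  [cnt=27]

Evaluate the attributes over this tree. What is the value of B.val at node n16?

-4

1. n1.val = 7  [7]
2. n3.sig = true  [terminal]
3. n2.idx = true  [d.sig == true]
4. n2.key = -4  [-4]
5. n2.mk = "nr"  ["nr"]
6. n2.cnt = true  [d.sig == true]
7. n5.cnt = 25  [terminal]
8. n6.cnt = -3  [terminal]
9. n7.sig = true  [terminal]
10. n4.idx = true  [true]
11. n4.key = 4  [a₁.cnt + 7]
12. n4.mk = "wk"  ["wk"]
13. n4.cnt = false  [false]
14. n8.key = false  [S₀.idx == false]
15. n8.pre = 22  [S₀.key + B.val + 19]
16. n8.cnt = true  [S₁.cnt == false]
17. n9.sig = true  [terminal]
18. n10.cnt = 8  [terminal]
19. n8.tag = 28  [a.cnt + 20]
20. n1.hot = "pu"  ["pu"]
21. n1.mk = true  [S₁.cnt or S₁.idx]
22. n12.cnt = 22  [terminal]
23. n14.cnt = 15  [terminal]
24. n15.sig = false  [terminal]
25. n13.idx = true  [a.cnt > 14]
26. n13.key = 14  [a.cnt - 1]
27. n13.mk = "xu"  ["xu"]
28. n13.cnt = true  [a.cnt > 14]
29. n11.idx = true  [a.cnt == 22]
30. n11.key = 8  [S₁.key - 6]
31. n11.mk = "xup"  [S₁.mk ++ "p"]
32. n11.cnt = true  [S₁.idx == true]
33. n16.val = -4  [S₁.key - 12]
34. n18.cnt = -9  [terminal]
35. n19.val = "vr"  [terminal]
36. n17.idx = false  [a.cnt > -9]
37. n17.key = 9  [a.cnt + 18]
38. n17.mk = "ky"  ["ky"]
39. n17.cnt = true  [a.cnt > -10]
40. n20.sig = false  [terminal]
41. n21.cnt = 27  [terminal]
42. n16.hot = "km"  ["km"]
43. n16.mk = false  [S.key == B.val]
44. n0.idx = false  [S₁.key > 8]
45. n0.key = 4  [len(B₁.hot) + 2]
46. n0.mk = "km"  [if B₀.mk then B₁.hot else "y"]
47. n0.cnt = false  [B₁.mk and S₁.cnt]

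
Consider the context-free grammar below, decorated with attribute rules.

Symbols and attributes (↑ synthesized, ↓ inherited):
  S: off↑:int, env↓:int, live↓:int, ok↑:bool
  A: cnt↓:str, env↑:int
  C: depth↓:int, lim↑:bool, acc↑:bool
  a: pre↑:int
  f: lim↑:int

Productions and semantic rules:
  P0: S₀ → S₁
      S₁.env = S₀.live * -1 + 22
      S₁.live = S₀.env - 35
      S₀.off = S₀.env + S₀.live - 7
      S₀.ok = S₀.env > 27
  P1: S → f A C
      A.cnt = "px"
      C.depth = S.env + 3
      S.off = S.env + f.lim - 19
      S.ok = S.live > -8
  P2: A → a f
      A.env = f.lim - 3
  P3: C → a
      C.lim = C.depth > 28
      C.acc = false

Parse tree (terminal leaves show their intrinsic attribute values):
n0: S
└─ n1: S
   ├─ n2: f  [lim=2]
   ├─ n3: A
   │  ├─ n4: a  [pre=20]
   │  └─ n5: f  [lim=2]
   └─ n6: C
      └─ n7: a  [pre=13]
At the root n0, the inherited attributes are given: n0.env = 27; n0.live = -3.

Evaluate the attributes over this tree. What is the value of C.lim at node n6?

false

1. n0.env = 27  [given at root]
2. n0.live = -3  [given at root]
3. n1.env = 25  [S₀.live * -1 + 22]
4. n1.live = -8  [S₀.env - 35]
5. n2.lim = 2  [terminal]
6. n3.cnt = "px"  ["px"]
7. n4.pre = 20  [terminal]
8. n5.lim = 2  [terminal]
9. n3.env = -1  [f.lim - 3]
10. n6.depth = 28  [S.env + 3]
11. n7.pre = 13  [terminal]
12. n6.lim = false  [C.depth > 28]
13. n6.acc = false  [false]
14. n1.off = 8  [S.env + f.lim - 19]
15. n1.ok = false  [S.live > -8]
16. n0.off = 17  [S₀.env + S₀.live - 7]
17. n0.ok = false  [S₀.env > 27]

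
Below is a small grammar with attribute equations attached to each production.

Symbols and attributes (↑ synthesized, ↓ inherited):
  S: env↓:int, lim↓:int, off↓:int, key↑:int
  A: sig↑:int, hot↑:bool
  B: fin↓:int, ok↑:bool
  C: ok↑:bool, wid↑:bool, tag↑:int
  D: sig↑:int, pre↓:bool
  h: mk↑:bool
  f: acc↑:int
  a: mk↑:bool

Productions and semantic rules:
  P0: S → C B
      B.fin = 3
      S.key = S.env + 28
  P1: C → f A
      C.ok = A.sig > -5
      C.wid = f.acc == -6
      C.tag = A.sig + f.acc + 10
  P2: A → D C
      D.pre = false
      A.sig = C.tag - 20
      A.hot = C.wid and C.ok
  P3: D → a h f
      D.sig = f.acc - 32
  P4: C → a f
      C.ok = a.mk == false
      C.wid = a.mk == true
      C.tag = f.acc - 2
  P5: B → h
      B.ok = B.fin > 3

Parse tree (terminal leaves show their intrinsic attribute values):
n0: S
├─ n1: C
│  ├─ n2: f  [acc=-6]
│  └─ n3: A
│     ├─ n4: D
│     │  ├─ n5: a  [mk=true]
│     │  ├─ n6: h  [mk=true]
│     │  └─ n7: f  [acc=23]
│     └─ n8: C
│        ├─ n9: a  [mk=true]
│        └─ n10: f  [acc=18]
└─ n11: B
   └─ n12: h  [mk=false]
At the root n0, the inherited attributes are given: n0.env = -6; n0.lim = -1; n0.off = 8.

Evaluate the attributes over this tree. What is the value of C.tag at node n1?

0

1. n0.env = -6  [given at root]
2. n0.lim = -1  [given at root]
3. n0.off = 8  [given at root]
4. n2.acc = -6  [terminal]
5. n4.pre = false  [false]
6. n5.mk = true  [terminal]
7. n6.mk = true  [terminal]
8. n7.acc = 23  [terminal]
9. n4.sig = -9  [f.acc - 32]
10. n9.mk = true  [terminal]
11. n10.acc = 18  [terminal]
12. n8.ok = false  [a.mk == false]
13. n8.wid = true  [a.mk == true]
14. n8.tag = 16  [f.acc - 2]
15. n3.sig = -4  [C.tag - 20]
16. n3.hot = false  [C.wid and C.ok]
17. n1.ok = true  [A.sig > -5]
18. n1.wid = true  [f.acc == -6]
19. n1.tag = 0  [A.sig + f.acc + 10]
20. n11.fin = 3  [3]
21. n12.mk = false  [terminal]
22. n11.ok = false  [B.fin > 3]
23. n0.key = 22  [S.env + 28]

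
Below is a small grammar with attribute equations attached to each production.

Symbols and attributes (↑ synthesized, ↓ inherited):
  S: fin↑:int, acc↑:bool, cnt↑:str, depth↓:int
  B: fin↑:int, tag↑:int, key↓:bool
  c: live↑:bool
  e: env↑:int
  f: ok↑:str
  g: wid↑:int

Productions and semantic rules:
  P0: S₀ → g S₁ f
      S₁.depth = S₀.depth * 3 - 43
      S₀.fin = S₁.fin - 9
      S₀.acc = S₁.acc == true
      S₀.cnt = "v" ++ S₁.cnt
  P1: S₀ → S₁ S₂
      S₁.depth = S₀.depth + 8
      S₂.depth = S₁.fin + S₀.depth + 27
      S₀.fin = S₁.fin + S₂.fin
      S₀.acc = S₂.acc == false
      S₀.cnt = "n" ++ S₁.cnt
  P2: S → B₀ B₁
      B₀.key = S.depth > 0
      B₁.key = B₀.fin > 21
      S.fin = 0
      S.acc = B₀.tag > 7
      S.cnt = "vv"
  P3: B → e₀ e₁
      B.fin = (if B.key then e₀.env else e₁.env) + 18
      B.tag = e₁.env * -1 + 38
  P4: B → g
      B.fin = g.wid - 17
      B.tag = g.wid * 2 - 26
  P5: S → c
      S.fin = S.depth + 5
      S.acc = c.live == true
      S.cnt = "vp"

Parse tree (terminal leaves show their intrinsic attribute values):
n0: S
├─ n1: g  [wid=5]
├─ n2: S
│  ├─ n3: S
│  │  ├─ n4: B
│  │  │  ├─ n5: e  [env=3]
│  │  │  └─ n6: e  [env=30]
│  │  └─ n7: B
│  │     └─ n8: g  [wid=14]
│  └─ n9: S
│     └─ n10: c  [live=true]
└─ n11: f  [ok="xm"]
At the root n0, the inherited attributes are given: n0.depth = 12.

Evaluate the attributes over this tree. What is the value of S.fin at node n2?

1. n0.depth = 12  [given at root]
2. n1.wid = 5  [terminal]
3. n2.depth = -7  [S₀.depth * 3 - 43]
4. n3.depth = 1  [S₀.depth + 8]
5. n4.key = true  [S.depth > 0]
6. n5.env = 3  [terminal]
7. n6.env = 30  [terminal]
8. n4.fin = 21  [(if B.key then e₀.env else e₁.env) + 18]
9. n4.tag = 8  [e₁.env * -1 + 38]
10. n7.key = false  [B₀.fin > 21]
11. n8.wid = 14  [terminal]
12. n7.fin = -3  [g.wid - 17]
13. n7.tag = 2  [g.wid * 2 - 26]
14. n3.fin = 0  [0]
15. n3.acc = true  [B₀.tag > 7]
16. n3.cnt = "vv"  ["vv"]
17. n9.depth = 20  [S₁.fin + S₀.depth + 27]
18. n10.live = true  [terminal]
19. n9.fin = 25  [S.depth + 5]
20. n9.acc = true  [c.live == true]
21. n9.cnt = "vp"  ["vp"]
22. n2.fin = 25  [S₁.fin + S₂.fin]
23. n2.acc = false  [S₂.acc == false]
24. n2.cnt = "nvv"  ["n" ++ S₁.cnt]
25. n11.ok = "xm"  [terminal]
26. n0.fin = 16  [S₁.fin - 9]
27. n0.acc = false  [S₁.acc == true]
28. n0.cnt = "vnvv"  ["v" ++ S₁.cnt]

25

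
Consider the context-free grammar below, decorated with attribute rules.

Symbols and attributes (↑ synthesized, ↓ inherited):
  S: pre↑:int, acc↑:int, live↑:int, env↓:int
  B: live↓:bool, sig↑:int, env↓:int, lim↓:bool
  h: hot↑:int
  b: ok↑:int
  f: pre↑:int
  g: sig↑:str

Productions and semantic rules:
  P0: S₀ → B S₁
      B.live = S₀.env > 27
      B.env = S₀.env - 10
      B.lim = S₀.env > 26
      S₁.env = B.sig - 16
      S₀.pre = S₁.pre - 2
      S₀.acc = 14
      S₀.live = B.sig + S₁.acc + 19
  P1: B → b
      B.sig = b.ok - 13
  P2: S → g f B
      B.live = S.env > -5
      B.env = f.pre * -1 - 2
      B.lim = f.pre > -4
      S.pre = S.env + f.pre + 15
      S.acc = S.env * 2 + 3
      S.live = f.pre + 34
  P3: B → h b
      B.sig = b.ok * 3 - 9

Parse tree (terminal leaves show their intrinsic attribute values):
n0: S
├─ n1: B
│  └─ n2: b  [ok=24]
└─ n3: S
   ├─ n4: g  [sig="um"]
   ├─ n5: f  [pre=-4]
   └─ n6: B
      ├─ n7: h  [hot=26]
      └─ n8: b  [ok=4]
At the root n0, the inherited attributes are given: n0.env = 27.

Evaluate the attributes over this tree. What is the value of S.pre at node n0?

1. n0.env = 27  [given at root]
2. n1.live = false  [S₀.env > 27]
3. n1.env = 17  [S₀.env - 10]
4. n1.lim = true  [S₀.env > 26]
5. n2.ok = 24  [terminal]
6. n1.sig = 11  [b.ok - 13]
7. n3.env = -5  [B.sig - 16]
8. n4.sig = "um"  [terminal]
9. n5.pre = -4  [terminal]
10. n6.live = false  [S.env > -5]
11. n6.env = 2  [f.pre * -1 - 2]
12. n6.lim = false  [f.pre > -4]
13. n7.hot = 26  [terminal]
14. n8.ok = 4  [terminal]
15. n6.sig = 3  [b.ok * 3 - 9]
16. n3.pre = 6  [S.env + f.pre + 15]
17. n3.acc = -7  [S.env * 2 + 3]
18. n3.live = 30  [f.pre + 34]
19. n0.pre = 4  [S₁.pre - 2]
20. n0.acc = 14  [14]
21. n0.live = 23  [B.sig + S₁.acc + 19]

4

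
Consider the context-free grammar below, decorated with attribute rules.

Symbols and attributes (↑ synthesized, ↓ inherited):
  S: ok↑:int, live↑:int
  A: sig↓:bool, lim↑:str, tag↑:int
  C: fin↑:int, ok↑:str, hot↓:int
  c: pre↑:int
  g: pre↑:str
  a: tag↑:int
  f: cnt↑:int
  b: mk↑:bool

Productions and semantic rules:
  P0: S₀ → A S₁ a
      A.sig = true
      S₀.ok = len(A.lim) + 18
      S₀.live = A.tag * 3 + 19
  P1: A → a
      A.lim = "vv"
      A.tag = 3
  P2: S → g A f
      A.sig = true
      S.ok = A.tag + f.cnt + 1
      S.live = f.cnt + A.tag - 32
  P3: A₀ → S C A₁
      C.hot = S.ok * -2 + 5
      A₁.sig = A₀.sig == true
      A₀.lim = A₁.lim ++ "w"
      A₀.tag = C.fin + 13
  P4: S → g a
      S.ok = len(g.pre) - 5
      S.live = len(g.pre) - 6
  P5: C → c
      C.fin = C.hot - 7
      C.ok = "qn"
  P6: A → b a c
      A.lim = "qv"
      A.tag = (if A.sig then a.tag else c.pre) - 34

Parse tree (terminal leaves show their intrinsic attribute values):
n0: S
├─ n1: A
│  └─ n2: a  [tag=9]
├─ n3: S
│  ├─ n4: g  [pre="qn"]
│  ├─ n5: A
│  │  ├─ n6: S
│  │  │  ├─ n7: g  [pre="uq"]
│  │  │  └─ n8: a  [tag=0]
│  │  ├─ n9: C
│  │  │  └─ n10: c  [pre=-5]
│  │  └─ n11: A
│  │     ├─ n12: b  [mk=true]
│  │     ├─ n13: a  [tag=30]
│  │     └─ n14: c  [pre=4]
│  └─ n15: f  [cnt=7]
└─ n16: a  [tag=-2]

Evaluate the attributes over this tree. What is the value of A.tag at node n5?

17

1. n1.sig = true  [true]
2. n2.tag = 9  [terminal]
3. n1.lim = "vv"  ["vv"]
4. n1.tag = 3  [3]
5. n4.pre = "qn"  [terminal]
6. n5.sig = true  [true]
7. n7.pre = "uq"  [terminal]
8. n8.tag = 0  [terminal]
9. n6.ok = -3  [len(g.pre) - 5]
10. n6.live = -4  [len(g.pre) - 6]
11. n9.hot = 11  [S.ok * -2 + 5]
12. n10.pre = -5  [terminal]
13. n9.fin = 4  [C.hot - 7]
14. n9.ok = "qn"  ["qn"]
15. n11.sig = true  [A₀.sig == true]
16. n12.mk = true  [terminal]
17. n13.tag = 30  [terminal]
18. n14.pre = 4  [terminal]
19. n11.lim = "qv"  ["qv"]
20. n11.tag = -4  [(if A.sig then a.tag else c.pre) - 34]
21. n5.lim = "qvw"  [A₁.lim ++ "w"]
22. n5.tag = 17  [C.fin + 13]
23. n15.cnt = 7  [terminal]
24. n3.ok = 25  [A.tag + f.cnt + 1]
25. n3.live = -8  [f.cnt + A.tag - 32]
26. n16.tag = -2  [terminal]
27. n0.ok = 20  [len(A.lim) + 18]
28. n0.live = 28  [A.tag * 3 + 19]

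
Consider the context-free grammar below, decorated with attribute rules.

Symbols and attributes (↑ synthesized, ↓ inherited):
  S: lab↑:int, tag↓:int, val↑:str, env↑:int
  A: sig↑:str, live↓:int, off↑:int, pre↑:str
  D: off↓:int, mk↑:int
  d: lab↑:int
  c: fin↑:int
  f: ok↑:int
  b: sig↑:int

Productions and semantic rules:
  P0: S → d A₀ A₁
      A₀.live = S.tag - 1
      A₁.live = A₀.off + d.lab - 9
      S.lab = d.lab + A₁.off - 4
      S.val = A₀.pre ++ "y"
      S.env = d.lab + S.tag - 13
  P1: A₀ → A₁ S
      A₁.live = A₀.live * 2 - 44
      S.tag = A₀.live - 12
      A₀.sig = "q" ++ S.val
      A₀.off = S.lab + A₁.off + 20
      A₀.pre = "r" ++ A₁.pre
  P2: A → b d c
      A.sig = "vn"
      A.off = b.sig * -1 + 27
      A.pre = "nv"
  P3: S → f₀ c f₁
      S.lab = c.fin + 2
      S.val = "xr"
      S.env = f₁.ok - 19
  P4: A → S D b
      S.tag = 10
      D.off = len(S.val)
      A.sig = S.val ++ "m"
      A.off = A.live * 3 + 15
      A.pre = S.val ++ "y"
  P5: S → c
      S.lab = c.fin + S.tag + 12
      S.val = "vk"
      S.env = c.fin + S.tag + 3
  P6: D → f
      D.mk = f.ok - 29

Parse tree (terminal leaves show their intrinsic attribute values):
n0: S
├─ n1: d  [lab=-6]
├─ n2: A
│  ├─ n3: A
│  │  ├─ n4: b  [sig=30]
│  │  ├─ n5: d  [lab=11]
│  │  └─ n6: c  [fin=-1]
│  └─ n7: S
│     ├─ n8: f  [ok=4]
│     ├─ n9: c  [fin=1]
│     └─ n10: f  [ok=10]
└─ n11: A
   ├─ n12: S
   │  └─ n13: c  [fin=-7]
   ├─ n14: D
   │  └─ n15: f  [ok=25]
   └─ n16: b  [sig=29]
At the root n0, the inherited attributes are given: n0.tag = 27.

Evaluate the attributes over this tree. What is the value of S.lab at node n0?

1. n0.tag = 27  [given at root]
2. n1.lab = -6  [terminal]
3. n2.live = 26  [S.tag - 1]
4. n3.live = 8  [A₀.live * 2 - 44]
5. n4.sig = 30  [terminal]
6. n5.lab = 11  [terminal]
7. n6.fin = -1  [terminal]
8. n3.sig = "vn"  ["vn"]
9. n3.off = -3  [b.sig * -1 + 27]
10. n3.pre = "nv"  ["nv"]
11. n7.tag = 14  [A₀.live - 12]
12. n8.ok = 4  [terminal]
13. n9.fin = 1  [terminal]
14. n10.ok = 10  [terminal]
15. n7.lab = 3  [c.fin + 2]
16. n7.val = "xr"  ["xr"]
17. n7.env = -9  [f₁.ok - 19]
18. n2.sig = "qxr"  ["q" ++ S.val]
19. n2.off = 20  [S.lab + A₁.off + 20]
20. n2.pre = "rnv"  ["r" ++ A₁.pre]
21. n11.live = 5  [A₀.off + d.lab - 9]
22. n12.tag = 10  [10]
23. n13.fin = -7  [terminal]
24. n12.lab = 15  [c.fin + S.tag + 12]
25. n12.val = "vk"  ["vk"]
26. n12.env = 6  [c.fin + S.tag + 3]
27. n14.off = 2  [len(S.val)]
28. n15.ok = 25  [terminal]
29. n14.mk = -4  [f.ok - 29]
30. n16.sig = 29  [terminal]
31. n11.sig = "vkm"  [S.val ++ "m"]
32. n11.off = 30  [A.live * 3 + 15]
33. n11.pre = "vky"  [S.val ++ "y"]
34. n0.lab = 20  [d.lab + A₁.off - 4]
35. n0.val = "rnvy"  [A₀.pre ++ "y"]
36. n0.env = 8  [d.lab + S.tag - 13]

20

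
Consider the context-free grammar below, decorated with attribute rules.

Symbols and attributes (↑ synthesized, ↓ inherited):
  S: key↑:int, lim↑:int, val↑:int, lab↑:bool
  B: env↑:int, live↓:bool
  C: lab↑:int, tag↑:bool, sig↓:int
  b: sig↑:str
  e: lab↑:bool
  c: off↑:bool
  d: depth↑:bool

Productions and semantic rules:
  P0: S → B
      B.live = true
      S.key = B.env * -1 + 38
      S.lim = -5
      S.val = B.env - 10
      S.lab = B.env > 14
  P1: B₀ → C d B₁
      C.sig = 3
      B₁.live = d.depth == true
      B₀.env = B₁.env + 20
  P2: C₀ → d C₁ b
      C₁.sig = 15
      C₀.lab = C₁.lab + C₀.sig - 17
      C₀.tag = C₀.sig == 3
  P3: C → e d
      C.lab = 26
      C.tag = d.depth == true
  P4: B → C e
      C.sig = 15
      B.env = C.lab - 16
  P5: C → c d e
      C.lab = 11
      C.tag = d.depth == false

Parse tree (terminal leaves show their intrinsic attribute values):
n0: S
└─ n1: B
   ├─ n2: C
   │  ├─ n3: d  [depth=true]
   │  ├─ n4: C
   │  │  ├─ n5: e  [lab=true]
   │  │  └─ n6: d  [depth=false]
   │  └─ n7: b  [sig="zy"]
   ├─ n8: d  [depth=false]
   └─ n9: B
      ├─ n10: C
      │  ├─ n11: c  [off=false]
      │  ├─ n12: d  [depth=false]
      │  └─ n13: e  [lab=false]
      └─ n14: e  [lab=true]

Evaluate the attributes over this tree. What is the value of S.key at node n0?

1. n1.live = true  [true]
2. n2.sig = 3  [3]
3. n3.depth = true  [terminal]
4. n4.sig = 15  [15]
5. n5.lab = true  [terminal]
6. n6.depth = false  [terminal]
7. n4.lab = 26  [26]
8. n4.tag = false  [d.depth == true]
9. n7.sig = "zy"  [terminal]
10. n2.lab = 12  [C₁.lab + C₀.sig - 17]
11. n2.tag = true  [C₀.sig == 3]
12. n8.depth = false  [terminal]
13. n9.live = false  [d.depth == true]
14. n10.sig = 15  [15]
15. n11.off = false  [terminal]
16. n12.depth = false  [terminal]
17. n13.lab = false  [terminal]
18. n10.lab = 11  [11]
19. n10.tag = true  [d.depth == false]
20. n14.lab = true  [terminal]
21. n9.env = -5  [C.lab - 16]
22. n1.env = 15  [B₁.env + 20]
23. n0.key = 23  [B.env * -1 + 38]
24. n0.lim = -5  [-5]
25. n0.val = 5  [B.env - 10]
26. n0.lab = true  [B.env > 14]

23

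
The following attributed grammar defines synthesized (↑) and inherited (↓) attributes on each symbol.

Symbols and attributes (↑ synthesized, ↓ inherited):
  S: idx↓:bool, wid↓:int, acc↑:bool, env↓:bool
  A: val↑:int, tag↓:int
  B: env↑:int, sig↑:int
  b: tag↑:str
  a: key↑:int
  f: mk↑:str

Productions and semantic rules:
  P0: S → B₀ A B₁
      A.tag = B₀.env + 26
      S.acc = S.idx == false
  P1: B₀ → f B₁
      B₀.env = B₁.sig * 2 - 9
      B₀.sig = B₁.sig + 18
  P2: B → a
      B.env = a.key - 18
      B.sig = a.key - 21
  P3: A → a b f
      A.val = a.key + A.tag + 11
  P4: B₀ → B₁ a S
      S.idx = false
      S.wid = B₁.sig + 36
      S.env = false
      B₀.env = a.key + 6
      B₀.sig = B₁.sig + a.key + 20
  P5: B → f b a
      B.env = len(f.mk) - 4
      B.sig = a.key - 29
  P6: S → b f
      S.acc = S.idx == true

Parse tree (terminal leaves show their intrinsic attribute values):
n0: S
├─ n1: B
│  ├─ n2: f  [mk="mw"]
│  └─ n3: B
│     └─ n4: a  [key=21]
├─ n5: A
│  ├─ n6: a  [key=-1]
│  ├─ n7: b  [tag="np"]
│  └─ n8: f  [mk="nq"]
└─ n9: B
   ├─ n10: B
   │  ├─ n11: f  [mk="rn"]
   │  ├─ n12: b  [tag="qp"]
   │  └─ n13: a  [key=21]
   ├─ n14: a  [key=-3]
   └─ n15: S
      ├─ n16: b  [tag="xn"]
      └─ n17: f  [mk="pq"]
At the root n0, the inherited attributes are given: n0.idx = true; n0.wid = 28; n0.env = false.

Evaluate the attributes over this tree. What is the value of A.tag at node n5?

1. n0.idx = true  [given at root]
2. n0.wid = 28  [given at root]
3. n0.env = false  [given at root]
4. n2.mk = "mw"  [terminal]
5. n4.key = 21  [terminal]
6. n3.env = 3  [a.key - 18]
7. n3.sig = 0  [a.key - 21]
8. n1.env = -9  [B₁.sig * 2 - 9]
9. n1.sig = 18  [B₁.sig + 18]
10. n5.tag = 17  [B₀.env + 26]
11. n6.key = -1  [terminal]
12. n7.tag = "np"  [terminal]
13. n8.mk = "nq"  [terminal]
14. n5.val = 27  [a.key + A.tag + 11]
15. n11.mk = "rn"  [terminal]
16. n12.tag = "qp"  [terminal]
17. n13.key = 21  [terminal]
18. n10.env = -2  [len(f.mk) - 4]
19. n10.sig = -8  [a.key - 29]
20. n14.key = -3  [terminal]
21. n15.idx = false  [false]
22. n15.wid = 28  [B₁.sig + 36]
23. n15.env = false  [false]
24. n16.tag = "xn"  [terminal]
25. n17.mk = "pq"  [terminal]
26. n15.acc = false  [S.idx == true]
27. n9.env = 3  [a.key + 6]
28. n9.sig = 9  [B₁.sig + a.key + 20]
29. n0.acc = false  [S.idx == false]

17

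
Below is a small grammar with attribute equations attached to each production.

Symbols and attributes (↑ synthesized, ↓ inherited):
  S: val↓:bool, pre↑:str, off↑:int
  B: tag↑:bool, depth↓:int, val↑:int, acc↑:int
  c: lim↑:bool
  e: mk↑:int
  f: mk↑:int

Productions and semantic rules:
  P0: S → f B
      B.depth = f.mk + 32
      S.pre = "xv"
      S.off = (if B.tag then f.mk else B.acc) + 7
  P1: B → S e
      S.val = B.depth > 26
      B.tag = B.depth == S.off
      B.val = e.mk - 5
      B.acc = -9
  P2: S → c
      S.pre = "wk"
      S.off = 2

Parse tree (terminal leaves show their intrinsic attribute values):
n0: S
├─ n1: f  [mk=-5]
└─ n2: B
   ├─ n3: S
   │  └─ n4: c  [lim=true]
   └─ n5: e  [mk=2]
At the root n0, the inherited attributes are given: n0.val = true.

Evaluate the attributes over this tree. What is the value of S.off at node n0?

-2

1. n0.val = true  [given at root]
2. n1.mk = -5  [terminal]
3. n2.depth = 27  [f.mk + 32]
4. n3.val = true  [B.depth > 26]
5. n4.lim = true  [terminal]
6. n3.pre = "wk"  ["wk"]
7. n3.off = 2  [2]
8. n5.mk = 2  [terminal]
9. n2.tag = false  [B.depth == S.off]
10. n2.val = -3  [e.mk - 5]
11. n2.acc = -9  [-9]
12. n0.pre = "xv"  ["xv"]
13. n0.off = -2  [(if B.tag then f.mk else B.acc) + 7]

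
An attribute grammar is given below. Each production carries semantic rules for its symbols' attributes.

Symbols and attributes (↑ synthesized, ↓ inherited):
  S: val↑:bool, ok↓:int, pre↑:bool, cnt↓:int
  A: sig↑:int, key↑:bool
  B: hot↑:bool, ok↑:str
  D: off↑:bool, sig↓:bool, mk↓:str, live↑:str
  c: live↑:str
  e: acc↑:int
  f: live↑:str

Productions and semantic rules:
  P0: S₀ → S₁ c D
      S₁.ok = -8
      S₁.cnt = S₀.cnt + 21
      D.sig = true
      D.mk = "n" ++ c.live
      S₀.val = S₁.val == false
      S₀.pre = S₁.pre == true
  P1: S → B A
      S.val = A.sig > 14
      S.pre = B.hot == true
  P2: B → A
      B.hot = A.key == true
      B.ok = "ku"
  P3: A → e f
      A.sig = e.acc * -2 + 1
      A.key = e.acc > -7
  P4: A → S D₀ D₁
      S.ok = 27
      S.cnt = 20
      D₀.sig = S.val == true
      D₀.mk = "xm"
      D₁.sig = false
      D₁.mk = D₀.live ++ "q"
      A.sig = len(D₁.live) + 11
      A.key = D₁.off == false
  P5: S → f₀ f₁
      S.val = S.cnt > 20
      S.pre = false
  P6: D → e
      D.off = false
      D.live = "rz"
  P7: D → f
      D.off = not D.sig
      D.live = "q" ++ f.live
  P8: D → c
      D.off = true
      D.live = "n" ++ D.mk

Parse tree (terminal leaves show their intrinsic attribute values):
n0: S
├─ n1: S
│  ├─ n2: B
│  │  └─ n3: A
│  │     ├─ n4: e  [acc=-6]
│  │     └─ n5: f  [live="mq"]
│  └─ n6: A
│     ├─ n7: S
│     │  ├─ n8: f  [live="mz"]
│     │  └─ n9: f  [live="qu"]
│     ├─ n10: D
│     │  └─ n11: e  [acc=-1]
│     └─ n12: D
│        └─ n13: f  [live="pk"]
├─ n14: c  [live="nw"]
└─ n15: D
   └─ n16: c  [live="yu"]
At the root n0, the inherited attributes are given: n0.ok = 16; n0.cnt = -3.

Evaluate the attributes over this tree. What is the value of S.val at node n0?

true

1. n0.ok = 16  [given at root]
2. n0.cnt = -3  [given at root]
3. n1.ok = -8  [-8]
4. n1.cnt = 18  [S₀.cnt + 21]
5. n4.acc = -6  [terminal]
6. n5.live = "mq"  [terminal]
7. n3.sig = 13  [e.acc * -2 + 1]
8. n3.key = true  [e.acc > -7]
9. n2.hot = true  [A.key == true]
10. n2.ok = "ku"  ["ku"]
11. n7.ok = 27  [27]
12. n7.cnt = 20  [20]
13. n8.live = "mz"  [terminal]
14. n9.live = "qu"  [terminal]
15. n7.val = false  [S.cnt > 20]
16. n7.pre = false  [false]
17. n10.sig = false  [S.val == true]
18. n10.mk = "xm"  ["xm"]
19. n11.acc = -1  [terminal]
20. n10.off = false  [false]
21. n10.live = "rz"  ["rz"]
22. n12.sig = false  [false]
23. n12.mk = "rzq"  [D₀.live ++ "q"]
24. n13.live = "pk"  [terminal]
25. n12.off = true  [not D.sig]
26. n12.live = "qpk"  ["q" ++ f.live]
27. n6.sig = 14  [len(D₁.live) + 11]
28. n6.key = false  [D₁.off == false]
29. n1.val = false  [A.sig > 14]
30. n1.pre = true  [B.hot == true]
31. n14.live = "nw"  [terminal]
32. n15.sig = true  [true]
33. n15.mk = "nnw"  ["n" ++ c.live]
34. n16.live = "yu"  [terminal]
35. n15.off = true  [true]
36. n15.live = "nnnw"  ["n" ++ D.mk]
37. n0.val = true  [S₁.val == false]
38. n0.pre = true  [S₁.pre == true]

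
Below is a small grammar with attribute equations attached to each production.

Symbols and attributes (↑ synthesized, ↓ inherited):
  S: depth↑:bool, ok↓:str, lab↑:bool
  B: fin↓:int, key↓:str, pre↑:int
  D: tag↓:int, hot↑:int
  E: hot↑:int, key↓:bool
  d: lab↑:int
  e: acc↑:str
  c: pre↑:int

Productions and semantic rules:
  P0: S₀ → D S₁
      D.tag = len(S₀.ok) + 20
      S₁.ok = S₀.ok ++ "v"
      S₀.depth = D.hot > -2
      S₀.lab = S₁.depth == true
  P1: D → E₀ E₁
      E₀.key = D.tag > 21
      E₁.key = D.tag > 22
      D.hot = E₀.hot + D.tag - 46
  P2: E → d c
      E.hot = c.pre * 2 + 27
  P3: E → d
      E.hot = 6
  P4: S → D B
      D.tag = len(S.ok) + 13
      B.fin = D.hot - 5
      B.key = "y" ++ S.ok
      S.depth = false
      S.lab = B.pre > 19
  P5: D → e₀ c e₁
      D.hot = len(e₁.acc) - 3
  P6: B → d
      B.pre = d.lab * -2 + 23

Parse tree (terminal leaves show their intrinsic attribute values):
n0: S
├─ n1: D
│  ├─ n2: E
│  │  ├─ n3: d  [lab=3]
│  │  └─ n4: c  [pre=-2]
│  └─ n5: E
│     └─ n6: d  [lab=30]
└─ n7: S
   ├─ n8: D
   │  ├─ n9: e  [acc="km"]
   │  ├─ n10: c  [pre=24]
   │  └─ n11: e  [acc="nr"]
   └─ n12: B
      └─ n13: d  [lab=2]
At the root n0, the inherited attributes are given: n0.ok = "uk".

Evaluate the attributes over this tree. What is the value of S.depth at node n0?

1. n0.ok = "uk"  [given at root]
2. n1.tag = 22  [len(S₀.ok) + 20]
3. n2.key = true  [D.tag > 21]
4. n3.lab = 3  [terminal]
5. n4.pre = -2  [terminal]
6. n2.hot = 23  [c.pre * 2 + 27]
7. n5.key = false  [D.tag > 22]
8. n6.lab = 30  [terminal]
9. n5.hot = 6  [6]
10. n1.hot = -1  [E₀.hot + D.tag - 46]
11. n7.ok = "ukv"  [S₀.ok ++ "v"]
12. n8.tag = 16  [len(S.ok) + 13]
13. n9.acc = "km"  [terminal]
14. n10.pre = 24  [terminal]
15. n11.acc = "nr"  [terminal]
16. n8.hot = -1  [len(e₁.acc) - 3]
17. n12.fin = -6  [D.hot - 5]
18. n12.key = "yukv"  ["y" ++ S.ok]
19. n13.lab = 2  [terminal]
20. n12.pre = 19  [d.lab * -2 + 23]
21. n7.depth = false  [false]
22. n7.lab = false  [B.pre > 19]
23. n0.depth = true  [D.hot > -2]
24. n0.lab = false  [S₁.depth == true]

true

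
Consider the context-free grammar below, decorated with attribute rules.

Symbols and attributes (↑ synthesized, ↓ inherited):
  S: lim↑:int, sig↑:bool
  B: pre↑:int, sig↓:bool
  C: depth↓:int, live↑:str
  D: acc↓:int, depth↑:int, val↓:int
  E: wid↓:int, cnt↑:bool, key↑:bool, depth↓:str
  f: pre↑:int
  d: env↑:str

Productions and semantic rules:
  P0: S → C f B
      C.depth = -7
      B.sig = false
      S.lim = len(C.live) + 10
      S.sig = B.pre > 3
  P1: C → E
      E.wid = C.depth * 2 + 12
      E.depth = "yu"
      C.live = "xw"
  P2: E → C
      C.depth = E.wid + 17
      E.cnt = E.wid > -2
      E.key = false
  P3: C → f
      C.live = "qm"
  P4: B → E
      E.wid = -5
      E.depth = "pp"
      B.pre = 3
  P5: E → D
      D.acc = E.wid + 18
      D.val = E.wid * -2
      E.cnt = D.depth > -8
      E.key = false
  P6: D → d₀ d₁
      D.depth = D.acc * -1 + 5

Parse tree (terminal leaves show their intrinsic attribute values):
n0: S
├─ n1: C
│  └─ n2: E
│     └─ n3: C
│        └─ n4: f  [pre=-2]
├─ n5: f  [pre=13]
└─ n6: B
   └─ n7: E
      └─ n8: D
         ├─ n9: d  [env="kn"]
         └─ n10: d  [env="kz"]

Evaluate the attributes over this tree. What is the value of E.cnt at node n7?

1. n1.depth = -7  [-7]
2. n2.wid = -2  [C.depth * 2 + 12]
3. n2.depth = "yu"  ["yu"]
4. n3.depth = 15  [E.wid + 17]
5. n4.pre = -2  [terminal]
6. n3.live = "qm"  ["qm"]
7. n2.cnt = false  [E.wid > -2]
8. n2.key = false  [false]
9. n1.live = "xw"  ["xw"]
10. n5.pre = 13  [terminal]
11. n6.sig = false  [false]
12. n7.wid = -5  [-5]
13. n7.depth = "pp"  ["pp"]
14. n8.acc = 13  [E.wid + 18]
15. n8.val = 10  [E.wid * -2]
16. n9.env = "kn"  [terminal]
17. n10.env = "kz"  [terminal]
18. n8.depth = -8  [D.acc * -1 + 5]
19. n7.cnt = false  [D.depth > -8]
20. n7.key = false  [false]
21. n6.pre = 3  [3]
22. n0.lim = 12  [len(C.live) + 10]
23. n0.sig = false  [B.pre > 3]

false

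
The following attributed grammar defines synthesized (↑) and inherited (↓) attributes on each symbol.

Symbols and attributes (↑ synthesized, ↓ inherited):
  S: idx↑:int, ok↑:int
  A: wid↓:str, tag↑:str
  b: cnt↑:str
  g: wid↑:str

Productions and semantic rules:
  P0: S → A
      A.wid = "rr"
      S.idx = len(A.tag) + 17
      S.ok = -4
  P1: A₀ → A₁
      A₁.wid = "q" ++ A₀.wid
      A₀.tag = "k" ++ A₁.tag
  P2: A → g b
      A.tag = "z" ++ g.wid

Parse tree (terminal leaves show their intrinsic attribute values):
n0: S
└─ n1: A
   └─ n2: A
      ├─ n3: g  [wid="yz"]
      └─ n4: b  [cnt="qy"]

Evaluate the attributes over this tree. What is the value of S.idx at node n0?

21

1. n1.wid = "rr"  ["rr"]
2. n2.wid = "qrr"  ["q" ++ A₀.wid]
3. n3.wid = "yz"  [terminal]
4. n4.cnt = "qy"  [terminal]
5. n2.tag = "zyz"  ["z" ++ g.wid]
6. n1.tag = "kzyz"  ["k" ++ A₁.tag]
7. n0.idx = 21  [len(A.tag) + 17]
8. n0.ok = -4  [-4]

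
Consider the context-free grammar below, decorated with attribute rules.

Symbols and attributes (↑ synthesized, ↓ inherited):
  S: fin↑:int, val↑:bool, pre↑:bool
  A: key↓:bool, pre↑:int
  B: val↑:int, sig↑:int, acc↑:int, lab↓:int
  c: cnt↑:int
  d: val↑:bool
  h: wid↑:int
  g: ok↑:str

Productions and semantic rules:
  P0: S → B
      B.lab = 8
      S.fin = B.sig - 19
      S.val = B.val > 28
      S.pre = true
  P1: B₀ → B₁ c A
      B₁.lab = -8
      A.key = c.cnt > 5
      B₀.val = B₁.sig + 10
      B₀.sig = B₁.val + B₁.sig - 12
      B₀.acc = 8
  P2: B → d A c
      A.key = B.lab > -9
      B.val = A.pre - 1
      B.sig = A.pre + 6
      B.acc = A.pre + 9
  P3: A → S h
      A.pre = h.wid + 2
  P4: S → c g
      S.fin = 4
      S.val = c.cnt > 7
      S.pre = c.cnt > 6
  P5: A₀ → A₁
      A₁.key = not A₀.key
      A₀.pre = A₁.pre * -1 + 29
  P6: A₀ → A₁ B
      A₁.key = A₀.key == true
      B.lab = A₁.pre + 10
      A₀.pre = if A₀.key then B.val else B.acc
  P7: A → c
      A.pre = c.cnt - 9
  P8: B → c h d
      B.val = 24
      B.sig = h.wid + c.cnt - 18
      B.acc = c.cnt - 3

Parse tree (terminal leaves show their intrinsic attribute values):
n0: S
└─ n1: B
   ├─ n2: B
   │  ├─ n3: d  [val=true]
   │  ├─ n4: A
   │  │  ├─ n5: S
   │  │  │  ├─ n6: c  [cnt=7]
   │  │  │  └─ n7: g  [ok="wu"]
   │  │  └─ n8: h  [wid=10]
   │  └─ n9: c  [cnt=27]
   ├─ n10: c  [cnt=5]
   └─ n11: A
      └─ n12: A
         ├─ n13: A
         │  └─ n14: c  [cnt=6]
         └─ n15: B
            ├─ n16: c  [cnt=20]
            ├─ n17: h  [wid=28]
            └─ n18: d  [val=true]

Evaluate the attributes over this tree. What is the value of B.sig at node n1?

17

1. n1.lab = 8  [8]
2. n2.lab = -8  [-8]
3. n3.val = true  [terminal]
4. n4.key = true  [B.lab > -9]
5. n6.cnt = 7  [terminal]
6. n7.ok = "wu"  [terminal]
7. n5.fin = 4  [4]
8. n5.val = false  [c.cnt > 7]
9. n5.pre = true  [c.cnt > 6]
10. n8.wid = 10  [terminal]
11. n4.pre = 12  [h.wid + 2]
12. n9.cnt = 27  [terminal]
13. n2.val = 11  [A.pre - 1]
14. n2.sig = 18  [A.pre + 6]
15. n2.acc = 21  [A.pre + 9]
16. n10.cnt = 5  [terminal]
17. n11.key = false  [c.cnt > 5]
18. n12.key = true  [not A₀.key]
19. n13.key = true  [A₀.key == true]
20. n14.cnt = 6  [terminal]
21. n13.pre = -3  [c.cnt - 9]
22. n15.lab = 7  [A₁.pre + 10]
23. n16.cnt = 20  [terminal]
24. n17.wid = 28  [terminal]
25. n18.val = true  [terminal]
26. n15.val = 24  [24]
27. n15.sig = 30  [h.wid + c.cnt - 18]
28. n15.acc = 17  [c.cnt - 3]
29. n12.pre = 24  [if A₀.key then B.val else B.acc]
30. n11.pre = 5  [A₁.pre * -1 + 29]
31. n1.val = 28  [B₁.sig + 10]
32. n1.sig = 17  [B₁.val + B₁.sig - 12]
33. n1.acc = 8  [8]
34. n0.fin = -2  [B.sig - 19]
35. n0.val = false  [B.val > 28]
36. n0.pre = true  [true]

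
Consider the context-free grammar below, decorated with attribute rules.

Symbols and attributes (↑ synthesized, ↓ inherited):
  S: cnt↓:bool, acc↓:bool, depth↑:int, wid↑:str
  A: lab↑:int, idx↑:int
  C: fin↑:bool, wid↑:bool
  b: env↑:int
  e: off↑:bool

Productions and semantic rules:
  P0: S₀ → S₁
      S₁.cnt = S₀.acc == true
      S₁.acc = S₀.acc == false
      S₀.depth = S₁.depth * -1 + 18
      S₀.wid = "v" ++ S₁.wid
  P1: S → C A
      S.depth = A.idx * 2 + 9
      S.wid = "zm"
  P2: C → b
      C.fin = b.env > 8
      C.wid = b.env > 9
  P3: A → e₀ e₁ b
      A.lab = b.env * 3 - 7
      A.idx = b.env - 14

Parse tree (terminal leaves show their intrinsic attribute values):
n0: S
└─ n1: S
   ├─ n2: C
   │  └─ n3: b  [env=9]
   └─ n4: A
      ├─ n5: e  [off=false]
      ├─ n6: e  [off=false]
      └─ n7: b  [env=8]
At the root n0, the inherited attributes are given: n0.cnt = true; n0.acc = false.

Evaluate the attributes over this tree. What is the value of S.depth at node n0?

21

1. n0.cnt = true  [given at root]
2. n0.acc = false  [given at root]
3. n1.cnt = false  [S₀.acc == true]
4. n1.acc = true  [S₀.acc == false]
5. n3.env = 9  [terminal]
6. n2.fin = true  [b.env > 8]
7. n2.wid = false  [b.env > 9]
8. n5.off = false  [terminal]
9. n6.off = false  [terminal]
10. n7.env = 8  [terminal]
11. n4.lab = 17  [b.env * 3 - 7]
12. n4.idx = -6  [b.env - 14]
13. n1.depth = -3  [A.idx * 2 + 9]
14. n1.wid = "zm"  ["zm"]
15. n0.depth = 21  [S₁.depth * -1 + 18]
16. n0.wid = "vzm"  ["v" ++ S₁.wid]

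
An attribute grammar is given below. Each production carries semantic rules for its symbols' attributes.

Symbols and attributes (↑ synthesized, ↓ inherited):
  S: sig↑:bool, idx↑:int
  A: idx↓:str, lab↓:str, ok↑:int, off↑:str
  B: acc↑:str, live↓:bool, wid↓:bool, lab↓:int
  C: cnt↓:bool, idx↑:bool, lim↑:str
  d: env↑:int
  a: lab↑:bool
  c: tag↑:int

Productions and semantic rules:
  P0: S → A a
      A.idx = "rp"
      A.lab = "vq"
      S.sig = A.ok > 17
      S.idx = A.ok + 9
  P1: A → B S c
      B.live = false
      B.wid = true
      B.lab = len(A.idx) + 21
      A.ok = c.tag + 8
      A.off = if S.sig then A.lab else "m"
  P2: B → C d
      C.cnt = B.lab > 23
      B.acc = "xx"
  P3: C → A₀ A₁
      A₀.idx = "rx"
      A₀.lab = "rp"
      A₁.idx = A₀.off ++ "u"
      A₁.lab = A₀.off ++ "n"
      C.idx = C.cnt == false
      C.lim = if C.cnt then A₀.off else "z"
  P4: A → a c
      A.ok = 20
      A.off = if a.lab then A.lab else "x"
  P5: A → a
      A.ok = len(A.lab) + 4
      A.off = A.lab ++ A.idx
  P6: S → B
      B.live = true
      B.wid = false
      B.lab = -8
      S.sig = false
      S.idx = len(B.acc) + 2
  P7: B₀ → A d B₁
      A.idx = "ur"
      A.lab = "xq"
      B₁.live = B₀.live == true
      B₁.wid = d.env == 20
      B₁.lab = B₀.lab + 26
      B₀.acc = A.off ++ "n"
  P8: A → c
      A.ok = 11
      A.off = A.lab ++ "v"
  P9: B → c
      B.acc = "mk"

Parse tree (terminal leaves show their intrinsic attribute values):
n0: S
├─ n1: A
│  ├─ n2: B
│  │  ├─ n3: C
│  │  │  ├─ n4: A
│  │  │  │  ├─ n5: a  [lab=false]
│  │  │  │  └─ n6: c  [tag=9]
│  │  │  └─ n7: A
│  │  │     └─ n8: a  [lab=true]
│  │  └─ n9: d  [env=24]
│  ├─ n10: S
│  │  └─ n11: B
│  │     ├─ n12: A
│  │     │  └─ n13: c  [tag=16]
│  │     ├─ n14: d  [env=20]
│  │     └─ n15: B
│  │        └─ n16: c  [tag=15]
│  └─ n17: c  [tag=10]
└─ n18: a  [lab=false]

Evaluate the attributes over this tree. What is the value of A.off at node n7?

1. n1.idx = "rp"  ["rp"]
2. n1.lab = "vq"  ["vq"]
3. n2.live = false  [false]
4. n2.wid = true  [true]
5. n2.lab = 23  [len(A.idx) + 21]
6. n3.cnt = false  [B.lab > 23]
7. n4.idx = "rx"  ["rx"]
8. n4.lab = "rp"  ["rp"]
9. n5.lab = false  [terminal]
10. n6.tag = 9  [terminal]
11. n4.ok = 20  [20]
12. n4.off = "x"  [if a.lab then A.lab else "x"]
13. n7.idx = "xu"  [A₀.off ++ "u"]
14. n7.lab = "xn"  [A₀.off ++ "n"]
15. n8.lab = true  [terminal]
16. n7.ok = 6  [len(A.lab) + 4]
17. n7.off = "xnxu"  [A.lab ++ A.idx]
18. n3.idx = true  [C.cnt == false]
19. n3.lim = "z"  [if C.cnt then A₀.off else "z"]
20. n9.env = 24  [terminal]
21. n2.acc = "xx"  ["xx"]
22. n11.live = true  [true]
23. n11.wid = false  [false]
24. n11.lab = -8  [-8]
25. n12.idx = "ur"  ["ur"]
26. n12.lab = "xq"  ["xq"]
27. n13.tag = 16  [terminal]
28. n12.ok = 11  [11]
29. n12.off = "xqv"  [A.lab ++ "v"]
30. n14.env = 20  [terminal]
31. n15.live = true  [B₀.live == true]
32. n15.wid = true  [d.env == 20]
33. n15.lab = 18  [B₀.lab + 26]
34. n16.tag = 15  [terminal]
35. n15.acc = "mk"  ["mk"]
36. n11.acc = "xqvn"  [A.off ++ "n"]
37. n10.sig = false  [false]
38. n10.idx = 6  [len(B.acc) + 2]
39. n17.tag = 10  [terminal]
40. n1.ok = 18  [c.tag + 8]
41. n1.off = "m"  [if S.sig then A.lab else "m"]
42. n18.lab = false  [terminal]
43. n0.sig = true  [A.ok > 17]
44. n0.idx = 27  [A.ok + 9]

"xnxu"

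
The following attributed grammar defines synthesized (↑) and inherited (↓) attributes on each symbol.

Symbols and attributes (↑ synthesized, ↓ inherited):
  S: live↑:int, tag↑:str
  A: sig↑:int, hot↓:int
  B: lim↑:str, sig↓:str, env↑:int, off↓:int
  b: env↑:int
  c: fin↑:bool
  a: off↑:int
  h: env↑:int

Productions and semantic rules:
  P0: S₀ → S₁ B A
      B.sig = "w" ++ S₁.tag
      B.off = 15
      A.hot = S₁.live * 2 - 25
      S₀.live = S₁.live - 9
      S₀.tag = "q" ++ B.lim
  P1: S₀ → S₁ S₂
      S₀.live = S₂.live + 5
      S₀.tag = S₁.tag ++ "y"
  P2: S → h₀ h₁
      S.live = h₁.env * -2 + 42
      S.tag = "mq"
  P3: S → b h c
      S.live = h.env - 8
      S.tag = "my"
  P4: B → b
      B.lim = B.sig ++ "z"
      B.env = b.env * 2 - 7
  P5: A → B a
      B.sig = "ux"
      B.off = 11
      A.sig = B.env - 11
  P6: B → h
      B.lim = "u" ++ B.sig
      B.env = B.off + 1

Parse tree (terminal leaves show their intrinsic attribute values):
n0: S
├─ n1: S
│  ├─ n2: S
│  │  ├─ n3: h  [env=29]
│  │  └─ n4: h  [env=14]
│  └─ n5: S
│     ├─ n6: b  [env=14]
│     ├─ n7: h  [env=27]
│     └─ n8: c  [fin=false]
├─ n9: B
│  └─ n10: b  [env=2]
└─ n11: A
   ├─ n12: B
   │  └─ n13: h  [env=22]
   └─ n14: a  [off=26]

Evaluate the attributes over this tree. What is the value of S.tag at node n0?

1. n3.env = 29  [terminal]
2. n4.env = 14  [terminal]
3. n2.live = 14  [h₁.env * -2 + 42]
4. n2.tag = "mq"  ["mq"]
5. n6.env = 14  [terminal]
6. n7.env = 27  [terminal]
7. n8.fin = false  [terminal]
8. n5.live = 19  [h.env - 8]
9. n5.tag = "my"  ["my"]
10. n1.live = 24  [S₂.live + 5]
11. n1.tag = "mqy"  [S₁.tag ++ "y"]
12. n9.sig = "wmqy"  ["w" ++ S₁.tag]
13. n9.off = 15  [15]
14. n10.env = 2  [terminal]
15. n9.lim = "wmqyz"  [B.sig ++ "z"]
16. n9.env = -3  [b.env * 2 - 7]
17. n11.hot = 23  [S₁.live * 2 - 25]
18. n12.sig = "ux"  ["ux"]
19. n12.off = 11  [11]
20. n13.env = 22  [terminal]
21. n12.lim = "uux"  ["u" ++ B.sig]
22. n12.env = 12  [B.off + 1]
23. n14.off = 26  [terminal]
24. n11.sig = 1  [B.env - 11]
25. n0.live = 15  [S₁.live - 9]
26. n0.tag = "qwmqyz"  ["q" ++ B.lim]

"qwmqyz"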